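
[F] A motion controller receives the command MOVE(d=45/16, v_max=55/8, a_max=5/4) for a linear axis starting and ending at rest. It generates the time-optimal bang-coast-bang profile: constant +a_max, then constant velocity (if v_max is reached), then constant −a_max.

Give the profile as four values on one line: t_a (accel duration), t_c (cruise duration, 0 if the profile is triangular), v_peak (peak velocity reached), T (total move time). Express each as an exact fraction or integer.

v_max²/a_max = (55/8)²/(5/4) = 605/16
45/16 < 605/16 ⇒ no cruise
v_peak = √(45/16·5/4) = √(225/64) = 15/8
t_a = (15/8)/(5/4) = 3/2; t_c = 0
T = 2·3/2 = 3

t_a=3/2 t_c=0 v_peak=15/8 T=3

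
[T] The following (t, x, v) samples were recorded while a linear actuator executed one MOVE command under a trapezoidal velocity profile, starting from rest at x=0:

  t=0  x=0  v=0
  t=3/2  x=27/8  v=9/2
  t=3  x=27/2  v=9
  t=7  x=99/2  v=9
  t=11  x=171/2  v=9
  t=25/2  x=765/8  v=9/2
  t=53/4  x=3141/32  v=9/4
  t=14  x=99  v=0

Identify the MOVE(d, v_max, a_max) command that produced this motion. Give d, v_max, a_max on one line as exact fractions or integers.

final state: t=14, x=99, v=0 → d = 99
a_max = (9/2−0)/(3/2−0) = 3
max v = 9 over t∈[3,11] → v_max = 9
check: 9·(3+8) = 99 ✓

d=99 v_max=9 a_max=3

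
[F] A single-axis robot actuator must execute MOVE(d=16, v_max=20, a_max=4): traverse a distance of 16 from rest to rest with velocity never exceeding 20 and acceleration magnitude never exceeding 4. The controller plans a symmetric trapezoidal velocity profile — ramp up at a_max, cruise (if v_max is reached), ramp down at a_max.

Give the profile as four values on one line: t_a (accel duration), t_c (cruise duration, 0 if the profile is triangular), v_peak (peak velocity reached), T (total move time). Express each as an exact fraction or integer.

t_a=2 t_c=0 v_peak=8 T=4

v_max²/a_max = 20²/4 = 100
16 < 100 ⇒ no cruise
v_peak = √(16·4) = √64 = 8
t_a = 8/4 = 2; t_c = 0
T = 2·2 = 4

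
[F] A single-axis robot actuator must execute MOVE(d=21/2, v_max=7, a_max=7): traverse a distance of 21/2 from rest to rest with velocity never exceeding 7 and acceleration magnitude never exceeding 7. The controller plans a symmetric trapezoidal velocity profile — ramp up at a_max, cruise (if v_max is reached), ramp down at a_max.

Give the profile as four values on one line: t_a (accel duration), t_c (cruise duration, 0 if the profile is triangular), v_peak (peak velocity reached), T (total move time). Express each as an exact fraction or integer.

v_max²/a_max = 7²/7 = 7
21/2 ≥ 7 so v_max reached
t_a = 7/7 = 1; v_peak = 7
d_cruise = 21/2 − 7 = 7/2; t_c = (7/2)/7 = 1/2
T = 2·1 + 1/2 = 5/2

t_a=1 t_c=1/2 v_peak=7 T=5/2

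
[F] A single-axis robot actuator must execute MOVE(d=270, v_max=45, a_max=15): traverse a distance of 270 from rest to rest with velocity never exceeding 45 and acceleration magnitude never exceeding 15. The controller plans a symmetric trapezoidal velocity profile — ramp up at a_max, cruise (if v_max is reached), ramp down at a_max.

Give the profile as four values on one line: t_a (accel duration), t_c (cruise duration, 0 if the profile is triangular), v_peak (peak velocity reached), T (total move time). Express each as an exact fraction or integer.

t_a=3 t_c=3 v_peak=45 T=9

vₘ²/aₘ = 45²/15 = 135
270 ≥ 135 ⇒ cruise phase
t_a = 45/15 = 3; v_peak = 45
d_cruise = 270 − 135 = 135; t_c = 135/45 = 3
T = 2·3 + 3 = 9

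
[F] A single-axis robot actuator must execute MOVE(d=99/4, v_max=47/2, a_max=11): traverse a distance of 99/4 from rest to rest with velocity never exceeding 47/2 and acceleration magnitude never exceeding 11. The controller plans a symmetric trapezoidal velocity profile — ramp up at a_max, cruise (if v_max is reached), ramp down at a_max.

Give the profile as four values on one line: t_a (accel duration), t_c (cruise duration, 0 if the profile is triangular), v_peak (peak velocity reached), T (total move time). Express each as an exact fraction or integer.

v_max²/a_max = (47/2)²/11 = 2209/44
99/4 < 2209/44 ⇒ no cruise
v_peak = √(99/4·11) = √(1089/4) = 33/2
t_a = (33/2)/11 = 3/2; t_c = 0
T = 2·3/2 = 3

t_a=3/2 t_c=0 v_peak=33/2 T=3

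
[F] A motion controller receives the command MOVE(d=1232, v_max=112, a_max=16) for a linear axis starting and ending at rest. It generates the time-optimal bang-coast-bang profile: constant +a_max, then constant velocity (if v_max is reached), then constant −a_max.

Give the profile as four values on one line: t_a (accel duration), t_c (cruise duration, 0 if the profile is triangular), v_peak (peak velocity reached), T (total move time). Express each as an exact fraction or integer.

t_a=7 t_c=4 v_peak=112 T=18

vₘ²/aₘ = 112²/16 = 784
1232 ≥ 784 ⇒ cruise phase
t_a = 112/16 = 7; v_peak = 112
d_cruise = 1232 − 784 = 448; t_c = 448/112 = 4
T = 2·7 + 4 = 18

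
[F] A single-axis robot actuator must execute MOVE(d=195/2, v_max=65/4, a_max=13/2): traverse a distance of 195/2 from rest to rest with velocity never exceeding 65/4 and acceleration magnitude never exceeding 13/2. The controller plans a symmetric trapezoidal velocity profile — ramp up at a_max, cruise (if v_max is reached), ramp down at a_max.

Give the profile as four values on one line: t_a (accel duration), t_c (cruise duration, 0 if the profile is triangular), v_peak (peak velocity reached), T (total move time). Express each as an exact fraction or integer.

t_a=5/2 t_c=7/2 v_peak=65/4 T=17/2

v_max²/a_max = (65/4)²/(13/2) = 325/8
195/2 ≥ 325/8 so v_max reached
t_a = (65/4)/(13/2) = 5/2; v_peak = 65/4
d_cruise = 195/2 − 325/8 = 455/8; t_c = (455/8)/(65/4) = 7/2
T = 2·5/2 + 7/2 = 17/2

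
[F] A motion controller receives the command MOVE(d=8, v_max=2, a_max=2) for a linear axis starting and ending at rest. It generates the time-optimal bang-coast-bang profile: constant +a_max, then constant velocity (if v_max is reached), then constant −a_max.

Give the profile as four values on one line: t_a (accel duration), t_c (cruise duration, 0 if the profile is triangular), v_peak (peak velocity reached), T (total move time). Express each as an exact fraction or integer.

v_max²/a_max = 2²/2 = 2
8 ≥ 2 → trapezoidal
t_a = 2/2 = 1; v_peak = 2
d_cruise = 8 − 2 = 6; t_c = 6/2 = 3
T = 2·1 + 3 = 5

t_a=1 t_c=3 v_peak=2 T=5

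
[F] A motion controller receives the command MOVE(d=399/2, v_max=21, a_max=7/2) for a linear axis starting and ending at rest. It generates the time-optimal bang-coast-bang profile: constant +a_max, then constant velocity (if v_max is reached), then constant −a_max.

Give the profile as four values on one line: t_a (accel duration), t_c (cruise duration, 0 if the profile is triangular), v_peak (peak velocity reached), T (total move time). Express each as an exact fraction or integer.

v_max²/a_max = 21²/(7/2) = 126
399/2 ≥ 126 ⇒ cruise phase
t_a = 21/(7/2) = 6; v_peak = 21
d_cruise = 399/2 − 126 = 147/2; t_c = (147/2)/21 = 7/2
T = 2·6 + 7/2 = 31/2

t_a=6 t_c=7/2 v_peak=21 T=31/2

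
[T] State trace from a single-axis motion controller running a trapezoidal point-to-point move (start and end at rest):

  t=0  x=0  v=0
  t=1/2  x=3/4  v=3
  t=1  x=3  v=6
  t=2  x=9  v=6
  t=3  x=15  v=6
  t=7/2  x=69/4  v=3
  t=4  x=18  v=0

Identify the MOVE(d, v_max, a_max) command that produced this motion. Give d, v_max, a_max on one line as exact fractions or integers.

d=18 v_max=6 a_max=6

final state: t=4, x=18, v=0 → d = 18
a_max = (3−0)/(1/2−0) = 6
max v = 6 over t∈[1,3] → v_max = 6
check: 6·(1+2) = 18 ✓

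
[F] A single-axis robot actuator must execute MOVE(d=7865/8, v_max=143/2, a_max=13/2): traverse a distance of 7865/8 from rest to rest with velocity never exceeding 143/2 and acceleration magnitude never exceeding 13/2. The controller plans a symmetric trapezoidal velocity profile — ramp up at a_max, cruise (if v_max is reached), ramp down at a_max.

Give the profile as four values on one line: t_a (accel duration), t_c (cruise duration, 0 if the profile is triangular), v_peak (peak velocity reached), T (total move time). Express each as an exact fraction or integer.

(v_max)²/a_max = (143/2)²/(13/2) = 1573/2
7865/8 ≥ 1573/2 → trapezoidal
t_a = (143/2)/(13/2) = 11; v_peak = 143/2
d_cruise = 7865/8 − 1573/2 = 1573/8; t_c = (1573/8)/(143/2) = 11/4
T = 2·11 + 11/4 = 99/4

t_a=11 t_c=11/4 v_peak=143/2 T=99/4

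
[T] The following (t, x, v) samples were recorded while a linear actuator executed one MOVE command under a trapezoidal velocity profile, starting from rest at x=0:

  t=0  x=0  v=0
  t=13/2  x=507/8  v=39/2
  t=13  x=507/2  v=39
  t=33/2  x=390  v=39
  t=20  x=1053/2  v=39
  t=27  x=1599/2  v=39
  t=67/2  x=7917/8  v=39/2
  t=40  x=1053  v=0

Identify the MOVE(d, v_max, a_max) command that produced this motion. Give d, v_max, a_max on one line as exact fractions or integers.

d=1053 v_max=39 a_max=3

final state: t=40, x=1053, v=0 → d = 1053
a_max = (39/2−0)/(13/2−0) = 3
max v = 39 over t∈[13,27] → v_max = 39
check: 39·(13+14) = 1053 ✓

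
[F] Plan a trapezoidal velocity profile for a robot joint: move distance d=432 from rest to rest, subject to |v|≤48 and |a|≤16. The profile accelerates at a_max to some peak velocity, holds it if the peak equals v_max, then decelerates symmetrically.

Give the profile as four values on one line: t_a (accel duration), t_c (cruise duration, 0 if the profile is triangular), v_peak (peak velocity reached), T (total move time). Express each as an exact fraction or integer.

vₘ²/aₘ = 48²/16 = 144
432 ≥ 144 so v_max reached
t_a = 48/16 = 3; v_peak = 48
d_cruise = 432 − 144 = 288; t_c = 288/48 = 6
T = 2·3 + 6 = 12

t_a=3 t_c=6 v_peak=48 T=12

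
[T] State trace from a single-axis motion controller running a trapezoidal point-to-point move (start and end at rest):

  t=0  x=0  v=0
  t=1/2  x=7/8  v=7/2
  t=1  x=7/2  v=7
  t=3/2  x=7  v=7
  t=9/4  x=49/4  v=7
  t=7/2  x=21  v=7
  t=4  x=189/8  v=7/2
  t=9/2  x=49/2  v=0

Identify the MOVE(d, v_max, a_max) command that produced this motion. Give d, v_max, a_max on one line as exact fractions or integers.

d=49/2 v_max=7 a_max=7

final state: t=9/2, x=49/2, v=0 → d = 49/2
a_max = (7/2−0)/(1/2−0) = 7
max v = 7 over t∈[1,7/2] → v_max = 7
check: 7·(1+5/2) = 49/2 ✓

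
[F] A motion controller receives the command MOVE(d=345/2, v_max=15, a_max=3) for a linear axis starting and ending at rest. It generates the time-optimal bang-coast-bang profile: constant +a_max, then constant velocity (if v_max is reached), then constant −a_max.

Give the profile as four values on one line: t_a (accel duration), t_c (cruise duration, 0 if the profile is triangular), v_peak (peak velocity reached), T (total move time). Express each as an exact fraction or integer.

v_max²/a_max = 15²/3 = 75
345/2 ≥ 75 → trapezoidal
t_a = 15/3 = 5; v_peak = 15
d_cruise = 345/2 − 75 = 195/2; t_c = (195/2)/15 = 13/2
T = 2·5 + 13/2 = 33/2

t_a=5 t_c=13/2 v_peak=15 T=33/2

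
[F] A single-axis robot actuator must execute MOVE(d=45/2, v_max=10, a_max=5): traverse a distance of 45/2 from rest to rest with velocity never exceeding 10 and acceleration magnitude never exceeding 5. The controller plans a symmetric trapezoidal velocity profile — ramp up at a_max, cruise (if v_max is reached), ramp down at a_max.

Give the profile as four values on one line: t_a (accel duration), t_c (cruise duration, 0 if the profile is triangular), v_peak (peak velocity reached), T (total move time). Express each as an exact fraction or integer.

t_a=2 t_c=1/4 v_peak=10 T=17/4

vₘ²/aₘ = 10²/5 = 20
45/2 ≥ 20 so v_max reached
t_a = 10/5 = 2; v_peak = 10
d_cruise = 45/2 − 20 = 5/2; t_c = (5/2)/10 = 1/4
T = 2·2 + 1/4 = 17/4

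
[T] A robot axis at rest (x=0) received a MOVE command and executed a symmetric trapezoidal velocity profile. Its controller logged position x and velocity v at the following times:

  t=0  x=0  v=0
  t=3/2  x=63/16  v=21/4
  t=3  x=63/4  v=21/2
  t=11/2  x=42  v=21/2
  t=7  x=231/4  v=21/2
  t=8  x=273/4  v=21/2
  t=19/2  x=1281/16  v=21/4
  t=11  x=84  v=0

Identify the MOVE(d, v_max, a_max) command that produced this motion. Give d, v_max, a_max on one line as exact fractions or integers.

final state: t=11, x=84, v=0 → d = 84
a_max = (21/4−0)/(3/2−0) = 7/2
max v = 21/2 over t∈[3,8] → v_max = 21/2
check: 21/2·(3+5) = 84 ✓

d=84 v_max=21/2 a_max=7/2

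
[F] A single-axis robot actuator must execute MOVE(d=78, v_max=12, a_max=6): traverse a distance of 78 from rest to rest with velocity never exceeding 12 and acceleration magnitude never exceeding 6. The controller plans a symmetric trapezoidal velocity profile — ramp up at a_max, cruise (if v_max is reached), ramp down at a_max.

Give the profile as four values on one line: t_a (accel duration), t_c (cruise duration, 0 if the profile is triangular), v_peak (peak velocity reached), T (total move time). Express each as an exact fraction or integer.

(v_max)²/a_max = 12²/6 = 24
78 ≥ 24 → trapezoidal
t_a = 12/6 = 2; v_peak = 12
d_cruise = 78 − 24 = 54; t_c = 54/12 = 9/2
T = 2·2 + 9/2 = 17/2

t_a=2 t_c=9/2 v_peak=12 T=17/2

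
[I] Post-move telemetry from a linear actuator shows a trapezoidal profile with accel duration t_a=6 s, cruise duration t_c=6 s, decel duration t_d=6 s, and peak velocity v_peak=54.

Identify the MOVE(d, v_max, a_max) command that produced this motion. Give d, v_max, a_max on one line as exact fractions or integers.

a_max = 54/6 = 9
d_a = ½·54·6 = 162; d_c = 54·6 = 324
d = 2·162 + 324 = 648
t_c = 6 > 0 → v_max = v_peak = 54

d=648 v_max=54 a_max=9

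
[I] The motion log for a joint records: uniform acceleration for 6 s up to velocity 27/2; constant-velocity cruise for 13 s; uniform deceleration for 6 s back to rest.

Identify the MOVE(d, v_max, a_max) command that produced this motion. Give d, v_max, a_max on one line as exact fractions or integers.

a_max = (27/2)/6 = 9/4
d_a = ½·27/2·6 = 81/2; d_c = 27/2·13 = 351/2
d = 2·81/2 + 351/2 = 513/2
t_c = 13 > 0 → v_max = v_peak = 27/2

d=513/2 v_max=27/2 a_max=9/4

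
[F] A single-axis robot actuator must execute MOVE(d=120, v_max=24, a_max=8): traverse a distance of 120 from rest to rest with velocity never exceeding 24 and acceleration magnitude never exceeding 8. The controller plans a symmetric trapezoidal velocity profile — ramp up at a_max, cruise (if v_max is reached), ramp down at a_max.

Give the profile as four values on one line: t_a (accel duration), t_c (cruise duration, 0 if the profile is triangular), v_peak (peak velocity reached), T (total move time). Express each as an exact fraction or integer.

v_max²/a_max = 24²/8 = 72
120 ≥ 72 → trapezoidal
t_a = 24/8 = 3; v_peak = 24
d_cruise = 120 − 72 = 48; t_c = 48/24 = 2
T = 2·3 + 2 = 8

t_a=3 t_c=2 v_peak=24 T=8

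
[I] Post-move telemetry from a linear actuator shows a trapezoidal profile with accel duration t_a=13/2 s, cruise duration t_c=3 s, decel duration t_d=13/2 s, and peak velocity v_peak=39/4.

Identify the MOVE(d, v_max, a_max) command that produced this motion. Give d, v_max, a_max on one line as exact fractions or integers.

d=741/8 v_max=39/4 a_max=3/2

a_max = (39/4)/(13/2) = 3/2
d_a = ½·39/4·13/2 = 507/16; d_c = 39/4·3 = 117/4
d = 2·507/16 + 117/4 = 741/8
t_c = 3 > 0 → v_max = v_peak = 39/4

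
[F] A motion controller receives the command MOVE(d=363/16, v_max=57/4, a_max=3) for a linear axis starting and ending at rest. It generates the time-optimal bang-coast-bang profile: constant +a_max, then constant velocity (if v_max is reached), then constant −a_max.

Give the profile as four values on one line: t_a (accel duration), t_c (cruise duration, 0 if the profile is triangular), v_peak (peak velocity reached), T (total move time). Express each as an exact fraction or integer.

t_a=11/4 t_c=0 v_peak=33/4 T=11/2

vₘ²/aₘ = (57/4)²/3 = 1083/16
363/16 < 1083/16 ⇒ no cruise
v_peak = √(363/16·3) = √(1089/16) = 33/4
t_a = (33/4)/3 = 11/4; t_c = 0
T = 2·11/4 = 11/2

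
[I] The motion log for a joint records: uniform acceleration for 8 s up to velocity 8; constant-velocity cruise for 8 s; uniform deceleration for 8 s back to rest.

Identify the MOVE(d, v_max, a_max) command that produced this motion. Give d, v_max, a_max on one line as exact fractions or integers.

d=128 v_max=8 a_max=1

a_max = 8/8 = 1
d_a = ½·8·8 = 32; d_c = 8·8 = 64
d = 2·32 + 64 = 128
t_c = 8 > 0 → v_max = v_peak = 8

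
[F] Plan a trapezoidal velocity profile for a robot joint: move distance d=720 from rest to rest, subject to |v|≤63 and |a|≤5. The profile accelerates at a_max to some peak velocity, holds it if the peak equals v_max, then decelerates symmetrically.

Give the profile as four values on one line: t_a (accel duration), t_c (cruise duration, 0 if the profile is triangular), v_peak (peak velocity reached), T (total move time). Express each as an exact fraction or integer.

(v_max)²/a_max = 63²/5 = 3969/5
720 < 3969/5 ⇒ no cruise
v_peak = √(720·5) = √3600 = 60
t_a = 60/5 = 12; t_c = 0
T = 2·12 = 24

t_a=12 t_c=0 v_peak=60 T=24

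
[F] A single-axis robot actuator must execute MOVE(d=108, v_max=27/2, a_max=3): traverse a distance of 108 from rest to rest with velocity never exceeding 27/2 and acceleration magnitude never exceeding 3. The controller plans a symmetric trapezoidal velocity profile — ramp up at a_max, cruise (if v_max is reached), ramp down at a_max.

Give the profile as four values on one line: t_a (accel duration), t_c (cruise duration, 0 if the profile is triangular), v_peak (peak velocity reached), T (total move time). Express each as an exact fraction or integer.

v_max²/a_max = (27/2)²/3 = 243/4
108 ≥ 243/4 ⇒ cruise phase
t_a = (27/2)/3 = 9/2; v_peak = 27/2
d_cruise = 108 − 243/4 = 189/4; t_c = (189/4)/(27/2) = 7/2
T = 2·9/2 + 7/2 = 25/2

t_a=9/2 t_c=7/2 v_peak=27/2 T=25/2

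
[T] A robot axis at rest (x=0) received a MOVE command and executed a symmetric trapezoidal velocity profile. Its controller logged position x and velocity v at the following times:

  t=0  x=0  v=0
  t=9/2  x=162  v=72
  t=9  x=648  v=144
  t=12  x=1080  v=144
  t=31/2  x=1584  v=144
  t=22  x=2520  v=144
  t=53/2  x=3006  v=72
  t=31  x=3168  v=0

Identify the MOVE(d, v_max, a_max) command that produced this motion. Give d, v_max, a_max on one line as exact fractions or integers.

d=3168 v_max=144 a_max=16

final state: t=31, x=3168, v=0 → d = 3168
a_max = (72−0)/(9/2−0) = 16
max v = 144 over t∈[9,22] → v_max = 144
check: 144·(9+13) = 3168 ✓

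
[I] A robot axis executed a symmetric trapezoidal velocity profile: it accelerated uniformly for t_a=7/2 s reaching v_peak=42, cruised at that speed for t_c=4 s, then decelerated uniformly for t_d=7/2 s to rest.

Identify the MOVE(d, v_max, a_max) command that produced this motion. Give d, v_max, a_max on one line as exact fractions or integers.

d=315 v_max=42 a_max=12

a_max = 42/(7/2) = 12
d_a = ½·42·7/2 = 147/2; d_c = 42·4 = 168
d = 2·147/2 + 168 = 315
t_c = 4 > 0 ⇒ limit active, v_max = 42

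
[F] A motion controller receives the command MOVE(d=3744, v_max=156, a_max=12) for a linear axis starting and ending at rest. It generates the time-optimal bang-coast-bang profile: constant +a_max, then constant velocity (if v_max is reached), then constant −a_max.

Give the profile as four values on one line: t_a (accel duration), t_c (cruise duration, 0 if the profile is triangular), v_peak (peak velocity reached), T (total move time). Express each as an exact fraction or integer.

v_max²/a_max = 156²/12 = 2028
3744 ≥ 2028 ⇒ cruise phase
t_a = 156/12 = 13; v_peak = 156
d_cruise = 3744 − 2028 = 1716; t_c = 1716/156 = 11
T = 2·13 + 11 = 37

t_a=13 t_c=11 v_peak=156 T=37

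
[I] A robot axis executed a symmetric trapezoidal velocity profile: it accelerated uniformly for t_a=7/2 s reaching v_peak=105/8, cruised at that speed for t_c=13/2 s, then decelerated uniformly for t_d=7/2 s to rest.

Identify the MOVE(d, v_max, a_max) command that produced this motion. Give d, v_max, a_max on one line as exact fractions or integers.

a_max = (105/8)/(7/2) = 15/4
d_a = ½·105/8·7/2 = 735/32; d_c = 105/8·13/2 = 1365/16
d = 2·735/32 + 1365/16 = 525/4
t_c = 13/2 > 0 ⇒ limit active, v_max = 105/8

d=525/4 v_max=105/8 a_max=15/4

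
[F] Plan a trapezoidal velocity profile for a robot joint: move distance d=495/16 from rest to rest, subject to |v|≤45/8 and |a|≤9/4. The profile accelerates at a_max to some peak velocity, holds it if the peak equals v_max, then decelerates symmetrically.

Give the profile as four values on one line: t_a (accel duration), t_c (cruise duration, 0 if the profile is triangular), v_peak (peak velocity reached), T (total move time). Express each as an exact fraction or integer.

(v_max)²/a_max = (45/8)²/(9/4) = 225/16
495/16 ≥ 225/16 ⇒ cruise phase
t_a = (45/8)/(9/4) = 5/2; v_peak = 45/8
d_cruise = 495/16 − 225/16 = 135/8; t_c = (135/8)/(45/8) = 3
T = 2·5/2 + 3 = 8

t_a=5/2 t_c=3 v_peak=45/8 T=8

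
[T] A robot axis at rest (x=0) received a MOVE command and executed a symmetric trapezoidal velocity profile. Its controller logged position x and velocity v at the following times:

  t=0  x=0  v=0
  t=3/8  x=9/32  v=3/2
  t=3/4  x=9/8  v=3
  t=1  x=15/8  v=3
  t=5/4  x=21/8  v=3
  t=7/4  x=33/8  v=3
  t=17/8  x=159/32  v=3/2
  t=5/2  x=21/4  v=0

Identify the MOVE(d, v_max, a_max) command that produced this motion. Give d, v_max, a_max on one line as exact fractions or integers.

d=21/4 v_max=3 a_max=4

final state: t=5/2, x=21/4, v=0 → d = 21/4
a_max = (3/2−0)/(3/8−0) = 4
max v = 3 over t∈[3/4,7/4] → v_max = 3
check: 3·(3/4+1) = 21/4 ✓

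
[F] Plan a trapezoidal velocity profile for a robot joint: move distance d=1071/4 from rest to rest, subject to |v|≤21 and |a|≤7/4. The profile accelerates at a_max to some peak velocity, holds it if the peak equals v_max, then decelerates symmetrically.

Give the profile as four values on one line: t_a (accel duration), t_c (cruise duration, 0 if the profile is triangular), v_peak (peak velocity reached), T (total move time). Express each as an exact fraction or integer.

t_a=12 t_c=3/4 v_peak=21 T=99/4

v_max²/a_max = 21²/(7/4) = 252
1071/4 ≥ 252 so v_max reached
t_a = 21/(7/4) = 12; v_peak = 21
d_cruise = 1071/4 − 252 = 63/4; t_c = (63/4)/21 = 3/4
T = 2·12 + 3/4 = 99/4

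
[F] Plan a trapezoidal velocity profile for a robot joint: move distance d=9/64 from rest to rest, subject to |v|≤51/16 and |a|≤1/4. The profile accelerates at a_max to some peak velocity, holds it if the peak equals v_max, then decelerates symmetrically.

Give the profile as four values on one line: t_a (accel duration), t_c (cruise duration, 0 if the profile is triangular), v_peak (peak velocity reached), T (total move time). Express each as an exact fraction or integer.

vₘ²/aₘ = (51/16)²/(1/4) = 2601/64
9/64 < 2601/64 ⇒ no cruise
v_peak = √(9/64·1/4) = √(9/256) = 3/16
t_a = (3/16)/(1/4) = 3/4; t_c = 0
T = 2·3/4 = 3/2

t_a=3/4 t_c=0 v_peak=3/16 T=3/2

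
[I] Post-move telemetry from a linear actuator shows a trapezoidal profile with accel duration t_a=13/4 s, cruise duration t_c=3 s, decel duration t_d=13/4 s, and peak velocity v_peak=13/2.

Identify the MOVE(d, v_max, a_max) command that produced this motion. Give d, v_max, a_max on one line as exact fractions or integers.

a_max = (13/2)/(13/4) = 2
d_a = ½·13/2·13/4 = 169/16; d_c = 13/2·3 = 39/2
d = 2·169/16 + 39/2 = 325/8
t_c = 3 > 0 so v_max = 13/2

d=325/8 v_max=13/2 a_max=2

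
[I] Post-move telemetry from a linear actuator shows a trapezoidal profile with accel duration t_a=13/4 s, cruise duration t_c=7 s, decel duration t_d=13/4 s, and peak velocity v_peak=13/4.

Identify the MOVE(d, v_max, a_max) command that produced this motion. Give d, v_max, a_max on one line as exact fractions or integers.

d=533/16 v_max=13/4 a_max=1

a_max = (13/4)/(13/4) = 1
d_a = ½·13/4·13/4 = 169/32; d_c = 13/4·7 = 91/4
d = 2·169/32 + 91/4 = 533/16
t_c = 7 > 0 → v_max = v_peak = 13/4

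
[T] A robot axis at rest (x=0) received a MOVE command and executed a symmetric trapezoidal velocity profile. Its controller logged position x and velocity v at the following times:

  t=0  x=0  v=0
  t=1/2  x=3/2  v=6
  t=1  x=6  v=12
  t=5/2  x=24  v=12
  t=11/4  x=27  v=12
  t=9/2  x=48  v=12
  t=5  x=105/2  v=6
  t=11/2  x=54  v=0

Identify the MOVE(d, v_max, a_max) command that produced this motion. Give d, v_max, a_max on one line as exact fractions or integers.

final state: t=11/2, x=54, v=0 → d = 54
a_max = (6−0)/(1/2−0) = 12
max v = 12 over t∈[1,9/2] → v_max = 12
check: 12·(1+7/2) = 54 ✓

d=54 v_max=12 a_max=12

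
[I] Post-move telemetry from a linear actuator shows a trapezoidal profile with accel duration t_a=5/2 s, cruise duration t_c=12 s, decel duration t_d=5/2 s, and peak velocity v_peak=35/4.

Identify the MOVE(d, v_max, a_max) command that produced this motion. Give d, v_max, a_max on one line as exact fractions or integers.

a_max = (35/4)/(5/2) = 7/2
d_a = ½·35/4·5/2 = 175/16; d_c = 35/4·12 = 105
d = 2·175/16 + 105 = 1015/8
t_c = 12 > 0 → v_max = v_peak = 35/4

d=1015/8 v_max=35/4 a_max=7/2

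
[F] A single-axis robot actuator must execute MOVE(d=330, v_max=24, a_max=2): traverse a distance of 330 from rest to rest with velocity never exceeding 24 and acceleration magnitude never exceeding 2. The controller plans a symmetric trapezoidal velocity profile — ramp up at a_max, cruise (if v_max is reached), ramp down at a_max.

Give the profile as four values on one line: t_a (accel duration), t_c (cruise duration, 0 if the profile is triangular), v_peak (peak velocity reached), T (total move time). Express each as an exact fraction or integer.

t_a=12 t_c=7/4 v_peak=24 T=103/4

vₘ²/aₘ = 24²/2 = 288
330 ≥ 288 → trapezoidal
t_a = 24/2 = 12; v_peak = 24
d_cruise = 330 − 288 = 42; t_c = 42/24 = 7/4
T = 2·12 + 7/4 = 103/4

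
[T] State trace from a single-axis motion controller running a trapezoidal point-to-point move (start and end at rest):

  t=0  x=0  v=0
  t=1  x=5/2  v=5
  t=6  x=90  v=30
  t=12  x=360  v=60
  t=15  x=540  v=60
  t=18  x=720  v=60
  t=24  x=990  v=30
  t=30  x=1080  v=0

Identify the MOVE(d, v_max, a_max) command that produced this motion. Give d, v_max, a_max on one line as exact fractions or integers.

d=1080 v_max=60 a_max=5

final state: t=30, x=1080, v=0 → d = 1080
a_max = (5−0)/(1−0) = 5
max v = 60 over t∈[12,18] → v_max = 60
check: 60·(12+6) = 1080 ✓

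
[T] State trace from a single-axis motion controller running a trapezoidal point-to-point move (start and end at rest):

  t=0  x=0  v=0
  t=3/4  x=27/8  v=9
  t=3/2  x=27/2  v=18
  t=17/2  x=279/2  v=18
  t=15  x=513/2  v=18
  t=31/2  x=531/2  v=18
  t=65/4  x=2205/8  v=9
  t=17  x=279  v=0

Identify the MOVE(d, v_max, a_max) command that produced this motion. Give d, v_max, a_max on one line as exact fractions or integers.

d=279 v_max=18 a_max=12

final state: t=17, x=279, v=0 → d = 279
a_max = (9−0)/(3/4−0) = 12
max v = 18 over t∈[3/2,31/2] → v_max = 18
check: 18·(3/2+14) = 279 ✓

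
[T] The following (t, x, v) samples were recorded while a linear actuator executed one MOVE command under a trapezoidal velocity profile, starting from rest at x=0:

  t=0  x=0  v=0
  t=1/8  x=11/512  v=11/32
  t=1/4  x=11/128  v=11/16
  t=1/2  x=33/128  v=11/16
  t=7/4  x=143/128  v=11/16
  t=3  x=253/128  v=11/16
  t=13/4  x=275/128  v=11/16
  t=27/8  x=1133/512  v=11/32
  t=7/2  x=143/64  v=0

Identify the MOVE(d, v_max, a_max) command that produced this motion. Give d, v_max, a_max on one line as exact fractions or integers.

d=143/64 v_max=11/16 a_max=11/4

final state: t=7/2, x=143/64, v=0 → d = 143/64
a_max = (11/32−0)/(1/8−0) = 11/4
max v = 11/16 over t∈[1/4,13/4] → v_max = 11/16
check: 11/16·(1/4+3) = 143/64 ✓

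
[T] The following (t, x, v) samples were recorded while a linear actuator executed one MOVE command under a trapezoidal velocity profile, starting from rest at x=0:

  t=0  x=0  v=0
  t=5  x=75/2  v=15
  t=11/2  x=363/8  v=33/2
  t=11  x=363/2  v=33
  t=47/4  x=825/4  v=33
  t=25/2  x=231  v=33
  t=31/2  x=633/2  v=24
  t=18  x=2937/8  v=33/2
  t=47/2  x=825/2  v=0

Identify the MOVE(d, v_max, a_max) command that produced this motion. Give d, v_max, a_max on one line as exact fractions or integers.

d=825/2 v_max=33 a_max=3

final state: t=47/2, x=825/2, v=0 → d = 825/2
a_max = (15−0)/(5−0) = 3
max v = 33 over t∈[11,25/2] → v_max = 33
check: 33·(11+3/2) = 825/2 ✓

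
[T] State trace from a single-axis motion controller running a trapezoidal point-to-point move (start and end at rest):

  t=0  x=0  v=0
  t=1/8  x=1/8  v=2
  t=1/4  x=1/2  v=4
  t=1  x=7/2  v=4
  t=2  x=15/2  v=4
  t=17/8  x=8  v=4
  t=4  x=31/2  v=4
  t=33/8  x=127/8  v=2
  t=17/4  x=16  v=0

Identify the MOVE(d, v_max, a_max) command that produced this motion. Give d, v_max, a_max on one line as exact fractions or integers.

final state: t=17/4, x=16, v=0 → d = 16
a_max = (2−0)/(1/8−0) = 16
max v = 4 over t∈[1/4,4] → v_max = 4
check: 4·(1/4+15/4) = 16 ✓

d=16 v_max=4 a_max=16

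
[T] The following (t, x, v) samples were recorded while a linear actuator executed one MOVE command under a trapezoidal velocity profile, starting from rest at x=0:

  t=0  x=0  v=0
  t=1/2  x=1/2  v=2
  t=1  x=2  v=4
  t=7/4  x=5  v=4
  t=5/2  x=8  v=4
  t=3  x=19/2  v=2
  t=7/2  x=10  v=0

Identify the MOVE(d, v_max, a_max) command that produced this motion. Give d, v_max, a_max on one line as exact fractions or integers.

d=10 v_max=4 a_max=4

final state: t=7/2, x=10, v=0 → d = 10
a_max = (2−0)/(1/2−0) = 4
max v = 4 over t∈[1,5/2] → v_max = 4
check: 4·(1+3/2) = 10 ✓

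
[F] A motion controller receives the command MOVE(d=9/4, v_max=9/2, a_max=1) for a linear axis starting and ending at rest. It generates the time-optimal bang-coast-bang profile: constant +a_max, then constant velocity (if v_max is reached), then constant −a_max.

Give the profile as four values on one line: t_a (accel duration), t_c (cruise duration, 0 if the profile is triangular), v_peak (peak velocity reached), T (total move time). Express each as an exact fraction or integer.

t_a=3/2 t_c=0 v_peak=3/2 T=3

(v_max)²/a_max = (9/2)²/1 = 81/4
9/4 < 81/4 ⇒ no cruise
v_peak = √(9/4·1) = √(9/4) = 3/2
t_a = (3/2)/1 = 3/2; t_c = 0
T = 2·3/2 = 3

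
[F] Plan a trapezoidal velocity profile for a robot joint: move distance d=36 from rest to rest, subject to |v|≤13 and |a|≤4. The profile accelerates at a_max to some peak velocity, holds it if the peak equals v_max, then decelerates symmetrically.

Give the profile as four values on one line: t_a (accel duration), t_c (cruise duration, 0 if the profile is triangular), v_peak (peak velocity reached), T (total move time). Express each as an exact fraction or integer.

(v_max)²/a_max = 13²/4 = 169/4
36 < 169/4 ⇒ no cruise
v_peak = √(36·4) = √144 = 12
t_a = 12/4 = 3; t_c = 0
T = 2·3 = 6

t_a=3 t_c=0 v_peak=12 T=6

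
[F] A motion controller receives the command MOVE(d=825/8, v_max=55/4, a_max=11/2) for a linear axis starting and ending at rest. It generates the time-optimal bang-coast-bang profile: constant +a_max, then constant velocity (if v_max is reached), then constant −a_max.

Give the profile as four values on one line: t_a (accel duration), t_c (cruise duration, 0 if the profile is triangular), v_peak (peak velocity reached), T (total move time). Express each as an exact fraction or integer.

t_a=5/2 t_c=5 v_peak=55/4 T=10

(v_max)²/a_max = (55/4)²/(11/2) = 275/8
825/8 ≥ 275/8 so v_max reached
t_a = (55/4)/(11/2) = 5/2; v_peak = 55/4
d_cruise = 825/8 − 275/8 = 275/4; t_c = (275/4)/(55/4) = 5
T = 2·5/2 + 5 = 10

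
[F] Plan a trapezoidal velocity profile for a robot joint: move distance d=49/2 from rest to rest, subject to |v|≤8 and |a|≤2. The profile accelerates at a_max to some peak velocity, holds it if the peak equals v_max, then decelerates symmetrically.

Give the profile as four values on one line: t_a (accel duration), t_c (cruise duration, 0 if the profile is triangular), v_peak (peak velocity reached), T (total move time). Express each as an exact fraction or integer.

t_a=7/2 t_c=0 v_peak=7 T=7

v_max²/a_max = 8²/2 = 32
49/2 < 32 so t_c = 0
v_peak = √(49/2·2) = √49 = 7
t_a = 7/2; t_c = 0
T = 2·7/2 = 7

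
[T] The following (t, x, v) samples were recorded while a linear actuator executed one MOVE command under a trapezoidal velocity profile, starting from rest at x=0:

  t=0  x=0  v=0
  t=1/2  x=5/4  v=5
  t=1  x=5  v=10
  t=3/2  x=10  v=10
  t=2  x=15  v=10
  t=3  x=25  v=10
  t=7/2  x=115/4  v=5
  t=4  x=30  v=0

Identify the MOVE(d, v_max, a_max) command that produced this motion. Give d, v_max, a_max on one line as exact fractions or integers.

d=30 v_max=10 a_max=10

final state: t=4, x=30, v=0 → d = 30
a_max = (5−0)/(1/2−0) = 10
max v = 10 over t∈[1,3] → v_max = 10
check: 10·(1+2) = 30 ✓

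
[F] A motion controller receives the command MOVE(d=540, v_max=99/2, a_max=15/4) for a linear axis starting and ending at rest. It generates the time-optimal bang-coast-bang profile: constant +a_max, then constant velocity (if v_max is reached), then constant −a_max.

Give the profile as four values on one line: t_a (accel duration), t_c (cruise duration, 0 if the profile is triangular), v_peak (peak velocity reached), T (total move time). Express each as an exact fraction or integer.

t_a=12 t_c=0 v_peak=45 T=24

(v_max)²/a_max = (99/2)²/(15/4) = 3267/5
540 < 3267/5 so t_c = 0
v_peak = √(540·15/4) = √2025 = 45
t_a = 45/(15/4) = 12; t_c = 0
T = 2·12 = 24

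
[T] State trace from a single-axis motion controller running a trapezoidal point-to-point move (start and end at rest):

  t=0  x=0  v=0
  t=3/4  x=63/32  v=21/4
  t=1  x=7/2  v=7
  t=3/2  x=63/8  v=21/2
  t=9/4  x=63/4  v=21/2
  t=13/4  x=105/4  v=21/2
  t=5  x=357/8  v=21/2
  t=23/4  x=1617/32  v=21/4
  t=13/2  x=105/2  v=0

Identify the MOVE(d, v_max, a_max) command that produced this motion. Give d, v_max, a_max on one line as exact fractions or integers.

d=105/2 v_max=21/2 a_max=7

final state: t=13/2, x=105/2, v=0 → d = 105/2
a_max = (21/4−0)/(3/4−0) = 7
max v = 21/2 over t∈[3/2,5] → v_max = 21/2
check: 21/2·(3/2+7/2) = 105/2 ✓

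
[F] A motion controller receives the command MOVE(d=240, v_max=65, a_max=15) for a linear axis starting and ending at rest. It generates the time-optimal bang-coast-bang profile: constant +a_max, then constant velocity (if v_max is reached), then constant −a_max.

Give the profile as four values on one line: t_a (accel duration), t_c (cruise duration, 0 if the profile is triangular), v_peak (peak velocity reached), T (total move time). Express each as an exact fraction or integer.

t_a=4 t_c=0 v_peak=60 T=8

v_max²/a_max = 65²/15 = 845/3
240 < 845/3 ⇒ no cruise
v_peak = √(240·15) = √3600 = 60
t_a = 60/15 = 4; t_c = 0
T = 2·4 = 8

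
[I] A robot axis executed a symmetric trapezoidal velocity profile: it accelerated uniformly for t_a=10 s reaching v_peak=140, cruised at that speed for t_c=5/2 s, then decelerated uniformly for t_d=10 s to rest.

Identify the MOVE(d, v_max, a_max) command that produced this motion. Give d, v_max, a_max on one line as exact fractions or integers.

d=1750 v_max=140 a_max=14

a_max = 140/10 = 14
d_a = ½·140·10 = 700; d_c = 140·5/2 = 350
d = 2·700 + 350 = 1750
t_c = 5/2 > 0 → v_max = v_peak = 140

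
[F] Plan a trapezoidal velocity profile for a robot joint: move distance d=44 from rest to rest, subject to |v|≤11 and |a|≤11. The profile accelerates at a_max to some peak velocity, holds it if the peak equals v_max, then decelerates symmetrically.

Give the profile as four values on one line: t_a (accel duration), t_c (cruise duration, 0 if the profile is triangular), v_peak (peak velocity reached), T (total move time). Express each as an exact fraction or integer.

t_a=1 t_c=3 v_peak=11 T=5

(v_max)²/a_max = 11²/11 = 11
44 ≥ 11 so v_max reached
t_a = 11/11 = 1; v_peak = 11
d_cruise = 44 − 11 = 33; t_c = 33/11 = 3
T = 2·1 + 3 = 5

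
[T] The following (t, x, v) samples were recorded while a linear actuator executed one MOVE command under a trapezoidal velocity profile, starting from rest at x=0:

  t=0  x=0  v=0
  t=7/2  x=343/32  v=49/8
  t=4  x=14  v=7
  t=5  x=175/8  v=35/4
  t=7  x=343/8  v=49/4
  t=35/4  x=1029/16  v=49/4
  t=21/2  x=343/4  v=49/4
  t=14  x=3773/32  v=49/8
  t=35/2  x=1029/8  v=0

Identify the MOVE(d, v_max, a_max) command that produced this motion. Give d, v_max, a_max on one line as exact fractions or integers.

d=1029/8 v_max=49/4 a_max=7/4

final state: t=35/2, x=1029/8, v=0 → d = 1029/8
a_max = (49/8−0)/(7/2−0) = 7/4
max v = 49/4 over t∈[7,21/2] → v_max = 49/4
check: 49/4·(7+7/2) = 1029/8 ✓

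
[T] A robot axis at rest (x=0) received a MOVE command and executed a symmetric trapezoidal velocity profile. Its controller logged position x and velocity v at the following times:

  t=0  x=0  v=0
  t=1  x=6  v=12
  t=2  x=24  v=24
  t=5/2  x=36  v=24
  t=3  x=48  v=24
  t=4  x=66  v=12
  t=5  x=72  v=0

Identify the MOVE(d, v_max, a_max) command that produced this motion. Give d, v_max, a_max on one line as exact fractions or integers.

final state: t=5, x=72, v=0 → d = 72
a_max = (12−0)/(1−0) = 12
max v = 24 over t∈[2,3] → v_max = 24
check: 24·(2+1) = 72 ✓

d=72 v_max=24 a_max=12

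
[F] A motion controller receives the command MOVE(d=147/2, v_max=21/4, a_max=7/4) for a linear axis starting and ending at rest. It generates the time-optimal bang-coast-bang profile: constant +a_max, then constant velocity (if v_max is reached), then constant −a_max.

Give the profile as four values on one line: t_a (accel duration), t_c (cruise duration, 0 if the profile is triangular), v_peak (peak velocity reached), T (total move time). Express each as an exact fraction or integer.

t_a=3 t_c=11 v_peak=21/4 T=17

v_max²/a_max = (21/4)²/(7/4) = 63/4
147/2 ≥ 63/4 ⇒ cruise phase
t_a = (21/4)/(7/4) = 3; v_peak = 21/4
d_cruise = 147/2 − 63/4 = 231/4; t_c = (231/4)/(21/4) = 11
T = 2·3 + 11 = 17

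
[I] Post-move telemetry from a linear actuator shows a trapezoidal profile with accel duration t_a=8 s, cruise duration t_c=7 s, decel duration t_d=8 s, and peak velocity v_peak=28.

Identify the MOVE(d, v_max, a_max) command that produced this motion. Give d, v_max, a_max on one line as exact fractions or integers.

d=420 v_max=28 a_max=7/2

a_max = 28/8 = 7/2
d_a = ½·28·8 = 112; d_c = 28·7 = 196
d = 2·112 + 196 = 420
t_c = 7 > 0 ⇒ limit active, v_max = 28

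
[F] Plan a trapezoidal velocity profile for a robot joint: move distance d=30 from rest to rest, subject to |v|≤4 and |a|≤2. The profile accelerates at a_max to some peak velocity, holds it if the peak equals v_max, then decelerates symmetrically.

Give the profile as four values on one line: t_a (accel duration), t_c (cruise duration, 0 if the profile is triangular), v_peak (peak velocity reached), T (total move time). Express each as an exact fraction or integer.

v_max²/a_max = 4²/2 = 8
30 ≥ 8 so v_max reached
t_a = 4/2 = 2; v_peak = 4
d_cruise = 30 − 8 = 22; t_c = 22/4 = 11/2
T = 2·2 + 11/2 = 19/2

t_a=2 t_c=11/2 v_peak=4 T=19/2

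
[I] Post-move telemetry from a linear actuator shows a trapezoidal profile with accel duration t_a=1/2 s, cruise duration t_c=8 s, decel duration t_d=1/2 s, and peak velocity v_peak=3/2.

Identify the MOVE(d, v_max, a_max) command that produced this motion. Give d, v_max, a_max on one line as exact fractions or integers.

a_max = (3/2)/(1/2) = 3
d_a = ½·3/2·1/2 = 3/8; d_c = 3/2·8 = 12
d = 2·3/8 + 12 = 51/4
t_c = 8 > 0 so v_max = 3/2

d=51/4 v_max=3/2 a_max=3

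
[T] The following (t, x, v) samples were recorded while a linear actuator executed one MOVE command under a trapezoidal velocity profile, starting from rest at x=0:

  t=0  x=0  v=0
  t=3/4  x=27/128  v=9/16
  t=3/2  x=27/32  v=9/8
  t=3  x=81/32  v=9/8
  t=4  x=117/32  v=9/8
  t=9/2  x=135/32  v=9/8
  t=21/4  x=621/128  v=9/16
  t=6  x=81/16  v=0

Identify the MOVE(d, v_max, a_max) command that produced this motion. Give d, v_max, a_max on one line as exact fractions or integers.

final state: t=6, x=81/16, v=0 → d = 81/16
a_max = (9/16−0)/(3/4−0) = 3/4
max v = 9/8 over t∈[3/2,9/2] → v_max = 9/8
check: 9/8·(3/2+3) = 81/16 ✓

d=81/16 v_max=9/8 a_max=3/4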